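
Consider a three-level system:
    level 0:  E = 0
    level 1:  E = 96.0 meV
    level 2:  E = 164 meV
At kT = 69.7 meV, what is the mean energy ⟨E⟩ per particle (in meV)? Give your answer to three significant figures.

29.5 meV

Eᵢ/kT = 0, 1.3773, 2.3529.
Z = Σ e^(−Eᵢ/kT) = e^(−0) + e^(−1.3773) + e^(−2.3529) = 1.0000 + 0.25226 + 0.095093 = 1.3474.
⟨E⟩ = Σ Eᵢ e^(−Eᵢ/kT) / Z = (0·1.0000 + 96.0·0.25226 + 164·0.095093) / 1.3474 = 29.5 meV.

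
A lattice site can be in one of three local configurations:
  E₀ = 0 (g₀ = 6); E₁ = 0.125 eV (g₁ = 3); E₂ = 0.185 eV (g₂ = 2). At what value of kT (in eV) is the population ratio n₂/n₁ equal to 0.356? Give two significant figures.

n₂/n₁ = (g₂/g₁) exp[−(E₂−E₁)/kT] = 0.356.
⇒ (E₂−E₁)/kT = ln((2/3)/0.356) = ln(1.873) = 0.6275.
kT = 0.060 eV / 0.6275 = 0.096 eV.

0.096 eV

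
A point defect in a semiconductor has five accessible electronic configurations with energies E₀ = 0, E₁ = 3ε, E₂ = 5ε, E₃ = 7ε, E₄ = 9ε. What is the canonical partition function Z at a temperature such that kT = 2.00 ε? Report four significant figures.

Eᵢ/kT = 0, 1.50000, 2.50000, 3.50000, 4.50000.
Z = Σ e^(−Eᵢ/kT) = e^(−0) + e^(−1.50000) + e^(−2.50000) + e^(−3.50000) + e^(−4.50000) = 1.00000 + 0.223130 + 0.0820850 + 0.0301974 + 0.0111090 = 1.34652.

Z = 1.347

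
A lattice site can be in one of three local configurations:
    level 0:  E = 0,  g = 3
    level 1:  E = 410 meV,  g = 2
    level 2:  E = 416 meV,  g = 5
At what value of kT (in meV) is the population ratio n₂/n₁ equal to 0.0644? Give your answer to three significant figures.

1.64 meV

n₂/n₁ = (g₂/g₁) exp[−(E₂−E₁)/kT] = 0.0644.
⇒ (E₂−E₁)/kT = ln((5/2)/0.0644) = ln(38.820) = 3.6589.
kT = 6 meV / 3.6589 = 1.64 meV.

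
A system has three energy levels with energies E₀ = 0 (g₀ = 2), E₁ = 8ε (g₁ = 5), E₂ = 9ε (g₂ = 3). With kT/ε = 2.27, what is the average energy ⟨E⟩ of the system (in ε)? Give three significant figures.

Eᵢ/kT = 0, 3.5242, 3.9648.
Z = Σ gᵢe^(−Eᵢ/kT) = 2·e^(−0) + 5·e^(−3.5242) + 3·e^(−3.9648) = 2.0000 + 0.14738 + 0.056915 = 2.2043.
⟨E⟩ = Σ Eᵢ gᵢe^(−Eᵢ/kT) / Z = (0·2.0000 + 8·0.14738 + 9·0.056915) / 2.2043 = 0.767 ε.

0.767 ε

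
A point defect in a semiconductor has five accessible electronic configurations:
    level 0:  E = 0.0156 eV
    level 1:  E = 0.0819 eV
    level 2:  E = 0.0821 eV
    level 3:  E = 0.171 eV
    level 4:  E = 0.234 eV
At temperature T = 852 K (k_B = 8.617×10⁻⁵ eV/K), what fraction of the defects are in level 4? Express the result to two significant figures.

k_BT = 8.617×10⁻⁵ × 852 K = 0.07342 eV.
Eᵢ/kT = 0.2125, 1.115, 1.118, 2.329, 3.187.
Z = Σ e^(−Eᵢ/kT) = e^(−0.2125) + e^(−1.115) + e^(−1.118) + e^(−2.329) + e^(−3.187) = 0.8086 + 0.3279 + 0.3269 + 0.09739 + 0.04130 = 1.602.
P₄ = e^(−E₄/kT) / Z = 0.04130/1.602 = 0.026.

0.026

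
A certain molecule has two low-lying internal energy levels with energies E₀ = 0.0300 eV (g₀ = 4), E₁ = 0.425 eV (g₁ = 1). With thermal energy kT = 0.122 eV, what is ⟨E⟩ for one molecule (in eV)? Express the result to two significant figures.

Eᵢ/kT = 0.2459, 3.484.
Z = Σ gᵢe^(−Eᵢ/kT) = 4·e^(−0.2459) + 1·e^(−3.484) = 3.128 + 0.03068 = 3.159.
⟨E⟩ = Σ Eᵢ gᵢe^(−Eᵢ/kT) / Z = (0.0300·3.128 + 0.425·0.03068) / 3.159 = 0.034 eV.

0.034 eV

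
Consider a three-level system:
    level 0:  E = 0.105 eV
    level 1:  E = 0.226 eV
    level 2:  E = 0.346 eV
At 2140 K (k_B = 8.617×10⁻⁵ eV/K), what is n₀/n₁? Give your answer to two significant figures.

1.9

k_BT = 8.617×10⁻⁵ × 2140 K = 0.1844 eV.
n₀/n₁ = exp[−(E₀−E₁)/kT] = exp(−(-0.121 eV)/(0.1844 eV)) = exp(0.6562) = 1.9.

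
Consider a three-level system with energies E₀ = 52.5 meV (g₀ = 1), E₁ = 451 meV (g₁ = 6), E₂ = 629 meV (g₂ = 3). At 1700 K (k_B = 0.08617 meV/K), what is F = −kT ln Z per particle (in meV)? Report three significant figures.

k_BT = 0.08617 × 1700 K = 146.49 meV.
Eᵢ/kT = 0.35839, 3.0787, 4.2938.
Z = Σ gᵢe^(−Eᵢ/kT) = 1·e^(−0.35839) + 6·e^(−3.0787) + 3·e^(−4.2938) = 0.69880 + 0.27611 + 0.040959 = 1.0159.
F = −kT ln Z = −146.49 × ln(1.0159) = −146.49 × 0.015775 = -2.31 meV.

-2.31 meV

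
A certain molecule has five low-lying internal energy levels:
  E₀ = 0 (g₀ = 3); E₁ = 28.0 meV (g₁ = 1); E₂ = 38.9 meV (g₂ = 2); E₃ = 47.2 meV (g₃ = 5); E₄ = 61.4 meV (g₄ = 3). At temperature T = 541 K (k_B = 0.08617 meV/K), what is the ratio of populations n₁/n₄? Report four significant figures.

k_BT = 0.08617 × 541 K = 46.6180 meV.
n₁/n₄ = (g₁/g₄) exp[−(E₁−E₄)/kT] = (1/3) × exp(−(-33.4 meV)/(46.6180 meV)) = (1/3) × exp(0.716461) = 0.6824.

0.6824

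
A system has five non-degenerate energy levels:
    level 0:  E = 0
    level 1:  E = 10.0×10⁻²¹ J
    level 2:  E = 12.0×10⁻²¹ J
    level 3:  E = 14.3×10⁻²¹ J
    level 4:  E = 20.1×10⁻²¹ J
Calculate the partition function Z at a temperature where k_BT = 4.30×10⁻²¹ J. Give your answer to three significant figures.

Z = 1.20

Eᵢ/kT = 0, 2.3256, 2.7907, 3.3256, 4.6744.
Z = Σ e^(−Eᵢ/kT) = e^(−0) + e^(−2.3256) + e^(−2.7907) + e^(−3.3256) + e^(−4.6744) = 1.0000 + 0.097725 + 0.061378 + 0.035951 + 0.0093311 = 1.2044.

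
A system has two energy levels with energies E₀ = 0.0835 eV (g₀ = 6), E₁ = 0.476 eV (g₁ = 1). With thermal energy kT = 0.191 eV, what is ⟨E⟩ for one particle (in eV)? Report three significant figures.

Eᵢ/kT = 0.43717, 2.4921.
Z = Σ gᵢe^(−Eᵢ/kT) = 6·e^(−0.43717) + 1·e^(−2.4921) = 3.8752 + 0.082736 = 3.9579.
⟨E⟩ = Σ Eᵢ gᵢe^(−Eᵢ/kT) / Z = (0.0835·3.8752 + 0.476·0.082736) / 3.9579 = 0.0917 eV.

0.0917 eV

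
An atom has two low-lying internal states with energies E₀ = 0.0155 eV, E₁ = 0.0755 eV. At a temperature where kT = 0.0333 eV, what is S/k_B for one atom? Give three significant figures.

0.408

Eᵢ/kT = 0.46547, 2.2673.
Z = Σ e^(−Eᵢ/kT) = e^(−0.46547) + e^(−2.2673) = 0.62784 + 0.10359 = 0.73143.
⟨E⟩ = Σ EᵢPᵢ = 0.023998 eV.
S/k_B = ln Z + ⟨E⟩/kT = ln(0.73143) + 0.023998/0.0333 = -0.31275 + 0.72066 = 0.408.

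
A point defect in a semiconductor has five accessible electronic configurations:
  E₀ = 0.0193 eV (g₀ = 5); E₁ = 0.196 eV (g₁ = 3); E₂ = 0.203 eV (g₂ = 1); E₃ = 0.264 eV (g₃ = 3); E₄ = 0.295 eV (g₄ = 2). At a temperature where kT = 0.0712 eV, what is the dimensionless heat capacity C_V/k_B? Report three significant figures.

0.640

Eᵢ/kT = 0.27107, 2.7528, 2.8511, 3.7079, 4.1433.
Z = Σ gᵢe^(−Eᵢ/kT) = 5·e^(−0.27107) + 3·e^(−2.7528) + 1·e^(−2.8511) + 3·e^(−3.7079) + 2·e^(−4.1433) = 3.8128 + 0.19125 + 0.057781 + 0.073587 + 0.031741 = 4.1672.
⟨E⟩ = 0.036377 eV, ⟨E²⟩ = 0.0045689 eV².
C_V/k_B = (⟨E²⟩ − ⟨E⟩²)/(kT)² = (0.0045689 − 0.0013233)/0.0050694 = 0.640.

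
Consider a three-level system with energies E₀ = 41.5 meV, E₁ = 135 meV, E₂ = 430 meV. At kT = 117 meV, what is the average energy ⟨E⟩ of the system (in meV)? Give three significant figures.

79.2 meV

Eᵢ/kT = 0.35470, 1.1538, 3.6752.
Z = Σ e^(−Eᵢ/kT) = e^(−0.35470) + e^(−1.1538) + e^(−3.6752) = 0.70138 + 0.31544 + 0.025344 = 1.0422.
⟨E⟩ = Σ Eᵢ e^(−Eᵢ/kT) / Z = (41.5·0.70138 + 135·0.31544 + 430·0.025344) / 1.0422 = 79.2 meV.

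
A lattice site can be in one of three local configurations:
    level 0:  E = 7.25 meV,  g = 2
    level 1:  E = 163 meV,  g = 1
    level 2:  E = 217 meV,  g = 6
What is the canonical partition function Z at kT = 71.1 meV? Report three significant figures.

Eᵢ/kT = 0.10197, 2.2925, 3.0520.
Z = Σ gᵢe^(−Eᵢ/kT) = 2·e^(−0.10197) + 1·e^(−2.2925) + 6·e^(−3.0520) = 1.8061 + 0.10101 + 0.28359 = 2.1907.

Z = 2.19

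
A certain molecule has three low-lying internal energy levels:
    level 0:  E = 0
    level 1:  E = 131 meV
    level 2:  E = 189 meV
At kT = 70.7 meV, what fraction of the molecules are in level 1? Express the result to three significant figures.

0.128

Eᵢ/kT = 0, 1.8529, 2.6733.
Z = Σ e^(−Eᵢ/kT) = e^(−0) + e^(−1.8529) + e^(−2.6733) = 1.0000 + 0.15678 + 0.069024 = 1.2258.
P₁ = e^(−E₁/kT) / Z = 0.15678/1.2258 = 0.128.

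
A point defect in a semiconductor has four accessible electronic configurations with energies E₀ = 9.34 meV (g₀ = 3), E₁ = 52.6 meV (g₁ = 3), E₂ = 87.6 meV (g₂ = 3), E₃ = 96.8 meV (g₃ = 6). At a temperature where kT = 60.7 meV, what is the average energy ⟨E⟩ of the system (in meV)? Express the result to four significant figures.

Eᵢ/kT = 0.153871, 0.866557, 1.44316, 1.59473.
Z = Σ gᵢe^(−Eᵢ/kT) = 3·e^(−0.153871) + 3·e^(−0.866557) + 3·e^(−1.44316) + 6·e^(−1.59473) = 2.57215 + 1.26119 + 0.708541 + 1.21778 = 5.75966.
⟨E⟩ = Σ Eᵢ gᵢe^(−Eᵢ/kT) / Z = (9.34·2.57215 + 52.6·1.26119 + 87.6·0.708541 + 96.8·1.21778) / 5.75966 = 46.93 meV.

46.93 meV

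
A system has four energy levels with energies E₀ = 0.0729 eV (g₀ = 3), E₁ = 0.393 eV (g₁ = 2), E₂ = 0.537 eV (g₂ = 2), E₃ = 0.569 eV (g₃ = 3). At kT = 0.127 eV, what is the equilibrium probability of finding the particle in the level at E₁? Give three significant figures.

Eᵢ/kT = 0.57402, 3.0945, 4.2283, 4.4803.
Z = Σ gᵢe^(−Eᵢ/kT) = 3·e^(−0.57402) + 2·e^(−3.0945) + 2·e^(−4.2283) + 3·e^(−4.4803) = 1.6898 + 0.090595 + 0.029154 + 0.033990 = 1.8435.
P₁ = g₁ e^(−E₁/kT) / Z = 0.090595/1.8435 = 0.0491.

0.0491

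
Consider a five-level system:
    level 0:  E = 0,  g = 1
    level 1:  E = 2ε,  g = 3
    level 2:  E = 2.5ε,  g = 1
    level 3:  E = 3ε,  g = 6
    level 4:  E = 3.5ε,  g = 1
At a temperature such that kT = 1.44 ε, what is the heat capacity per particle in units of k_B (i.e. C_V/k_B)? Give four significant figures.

0.8044

Eᵢ/kT = 0, 1.38889, 1.73611, 2.08333, 2.43056.
Z = Σ gᵢe^(−Eᵢ/kT) = 1·e^(−0) + 3·e^(−1.38889) + 1·e^(−1.73611) + 6·e^(−2.08333) + 1·e^(−2.43056) = 1.00000 + 0.748056 + 0.176205 + 0.747089 + 0.0879875 = 2.75934.
⟨E⟩ = 1.62570 ε, ⟨E²⟩ = 4.31087 ε².
C_V/k_B = (⟨E²⟩ − ⟨E⟩²)/(kT)² = (4.31087 − 2.64290)/2.07360 = 0.8044.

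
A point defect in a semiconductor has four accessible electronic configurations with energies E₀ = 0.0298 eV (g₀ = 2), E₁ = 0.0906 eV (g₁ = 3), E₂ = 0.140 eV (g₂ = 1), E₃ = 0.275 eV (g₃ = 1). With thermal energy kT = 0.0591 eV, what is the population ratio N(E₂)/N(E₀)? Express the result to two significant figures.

0.077

n₂/n₀ = (g₂/g₀) exp[−(E₂−E₀)/kT] = (1/2) × exp(−(0.1102 eV)/(0.0591 eV)) = (1/2) × exp(-1.865) = 0.077.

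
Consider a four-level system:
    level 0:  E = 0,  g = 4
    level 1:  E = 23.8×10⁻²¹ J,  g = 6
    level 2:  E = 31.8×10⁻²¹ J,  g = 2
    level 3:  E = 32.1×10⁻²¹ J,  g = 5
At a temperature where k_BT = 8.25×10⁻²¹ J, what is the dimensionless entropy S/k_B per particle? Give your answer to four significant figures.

1.841

Eᵢ/kT = 0, 2.88485, 3.85455, 3.89091.
Z = Σ gᵢe^(−Eᵢ/kT) = 4·e^(−0) + 6·e^(−2.88485) + 2·e^(−3.85455) + 5·e^(−3.89091) = 4.00000 + 0.335179 + 0.0423663 + 0.102134 = 4.47968.
⟨E⟩ = Σ EᵢPᵢ = 2.81337 ×10⁻²¹ J.
S/k_B = ln Z + ⟨E⟩/kT = ln(4.47968) + 2.81337/8.25 = 1.49955 + 0.341015 = 1.841.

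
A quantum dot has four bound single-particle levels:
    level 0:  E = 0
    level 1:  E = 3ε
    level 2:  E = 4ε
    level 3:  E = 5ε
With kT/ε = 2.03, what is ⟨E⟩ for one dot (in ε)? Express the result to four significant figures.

Eᵢ/kT = 0, 1.47783, 1.97044, 2.46305.
Z = Σ e^(−Eᵢ/kT) = e^(−0) + e^(−1.47783) + e^(−1.97044) + e^(−2.46305) = 1.00000 + 0.228132 + 0.139396 + 0.0851748 = 1.45270.
⟨E⟩ = Σ Eᵢ e^(−Eᵢ/kT) / Z = (0·1.00000 + 3·0.228132 + 4·0.139396 + 5·0.0851748) / 1.45270 = 1.148 ε.

1.148 ε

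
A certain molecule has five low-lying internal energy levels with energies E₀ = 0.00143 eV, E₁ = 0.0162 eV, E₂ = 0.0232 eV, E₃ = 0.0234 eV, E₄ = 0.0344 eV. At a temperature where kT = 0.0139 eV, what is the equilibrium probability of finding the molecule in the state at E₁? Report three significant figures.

Eᵢ/kT = 0.10288, 1.1655, 1.6691, 1.6835, 2.4748.
Z = Σ e^(−Eᵢ/kT) = e^(−0.10288) + e^(−1.1655) + e^(−1.6691) + e^(−1.6835) + e^(−2.4748) = 0.90224 + 0.31177 + 0.18842 + 0.18572 + 0.084180 = 1.6723.
P₁ = e^(−E₁/kT) / Z = 0.31177/1.6723 = 0.186.

0.186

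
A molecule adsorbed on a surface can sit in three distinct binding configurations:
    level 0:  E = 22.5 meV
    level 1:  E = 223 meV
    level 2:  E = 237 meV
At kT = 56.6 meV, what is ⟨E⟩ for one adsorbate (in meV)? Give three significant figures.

Eᵢ/kT = 0.39753, 3.9399, 4.1873.
Z = Σ e^(−Eᵢ/kT) = e^(−0.39753) + e^(−3.9399) + e^(−4.1873) = 0.67198 + 0.019450 + 0.015187 = 0.70662.
⟨E⟩ = Σ Eᵢ e^(−Eᵢ/kT) / Z = (22.5·0.67198 + 223·0.019450 + 237·0.015187) / 0.70662 = 32.6 meV.

32.6 meV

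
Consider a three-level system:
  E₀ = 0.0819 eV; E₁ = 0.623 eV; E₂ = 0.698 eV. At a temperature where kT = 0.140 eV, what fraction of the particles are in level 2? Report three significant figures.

0.0119

Eᵢ/kT = 0.58500, 4.4500, 4.9857.
Z = Σ e^(−Eᵢ/kT) = e^(−0.58500) + e^(−4.4500) + e^(−4.9857) = 0.55711 + 0.011679 + 0.0068350 = 0.57562.
P₂ = e^(−E₂/kT) / Z = 0.0068350/0.57562 = 0.0119.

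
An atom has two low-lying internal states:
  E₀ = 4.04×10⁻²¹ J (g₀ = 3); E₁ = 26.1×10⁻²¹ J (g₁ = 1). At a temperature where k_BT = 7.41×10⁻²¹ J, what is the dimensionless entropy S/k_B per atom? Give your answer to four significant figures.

1.165

Eᵢ/kT = 0.545209, 3.52227.
Z = Σ gᵢe^(−Eᵢ/kT) = 3·e^(−0.545209) + 1·e^(−3.52227) = 1.73916 + 0.0295323 = 1.76869.
⟨E⟩ = Σ EᵢPᵢ = 4.40835 ×10⁻²¹ J.
S/k_B = ln Z + ⟨E⟩/kT = ln(1.76869) + 4.40835/7.41 = 0.570239 + 0.594919 = 1.165.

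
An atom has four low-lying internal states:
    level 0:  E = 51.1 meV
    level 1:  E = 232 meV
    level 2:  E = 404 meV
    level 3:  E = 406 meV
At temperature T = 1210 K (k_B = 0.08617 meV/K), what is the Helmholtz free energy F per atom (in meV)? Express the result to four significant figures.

28.37 meV

k_BT = 0.08617 × 1210 K = 104.266 meV.
Eᵢ/kT = 0.490093, 2.22508, 3.87471, 3.89389.
Z = Σ e^(−Eᵢ/kT) = e^(−0.490093) + e^(−2.22508) + e^(−3.87471) + e^(−3.89389) = 0.612569 + 0.108059 + 0.0207604 + 0.0203660 = 0.761754.
F = −kT ln Z = −104.266 × ln(0.761754) = −104.266 × -0.272132 = 28.37 meV.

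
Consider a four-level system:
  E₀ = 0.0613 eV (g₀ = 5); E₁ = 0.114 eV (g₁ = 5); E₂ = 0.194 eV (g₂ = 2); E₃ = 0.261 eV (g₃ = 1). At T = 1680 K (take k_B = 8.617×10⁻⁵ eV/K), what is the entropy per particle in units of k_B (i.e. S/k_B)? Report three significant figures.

k_BT = 8.617×10⁻⁵ × 1680 K = 0.14477 eV.
Eᵢ/kT = 0.42343, 0.78746, 1.3401, 1.8029.
Z = Σ gᵢe^(−Eᵢ/kT) = 5·e^(−0.42343) + 5·e^(−0.78746) + 2·e^(−1.3401) + 1·e^(−1.8029) = 3.2740 + 2.2750 + 0.52364 + 0.16482 = 6.2375.
⟨E⟩ = Σ EᵢPᵢ = 0.096938 eV.
S/k_B = ln Z + ⟨E⟩/kT = ln(6.2375) + 0.096938/0.14477 = 1.8306 + 0.66960 = 2.50.

2.50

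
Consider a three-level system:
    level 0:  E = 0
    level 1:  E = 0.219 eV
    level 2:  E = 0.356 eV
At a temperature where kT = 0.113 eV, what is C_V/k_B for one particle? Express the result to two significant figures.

0.69

Eᵢ/kT = 0, 1.938, 3.150.
Z = Σ e^(−Eᵢ/kT) = e^(−0) + e^(−1.938) + e^(−3.150) = 1.000 + 0.1440 + 0.04285 = 1.187.
⟨E⟩ = 0.03942 eV, ⟨E²⟩ = 0.01039 eV².
C_V/k_B = (⟨E²⟩ − ⟨E⟩²)/(kT)² = (0.01039 − 0.001554)/0.01277 = 0.69.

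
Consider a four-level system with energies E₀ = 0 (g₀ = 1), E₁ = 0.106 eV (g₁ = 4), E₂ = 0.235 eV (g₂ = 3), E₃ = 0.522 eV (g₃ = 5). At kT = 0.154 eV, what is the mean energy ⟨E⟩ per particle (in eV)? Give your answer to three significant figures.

0.119 eV

Eᵢ/kT = 0, 0.68831, 1.5260, 3.3896.
Z = Σ gᵢe^(−Eᵢ/kT) = 1·e^(−0) + 4·e^(−0.68831) + 3·e^(−1.5260) + 5·e^(−3.3896) = 1.0000 + 2.0097 + 0.65221 + 0.16861 = 3.8305.
⟨E⟩ = Σ Eᵢ gᵢe^(−Eᵢ/kT) / Z = (0·1.0000 + 0.106·2.0097 + 0.235·0.65221 + 0.522·0.16861) / 3.8305 = 0.119 eV.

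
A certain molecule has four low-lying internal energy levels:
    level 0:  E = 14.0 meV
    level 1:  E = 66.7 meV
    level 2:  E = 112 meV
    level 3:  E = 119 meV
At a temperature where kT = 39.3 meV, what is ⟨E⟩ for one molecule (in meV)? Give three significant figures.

Eᵢ/kT = 0.35623, 1.6972, 2.8499, 3.0280.
Z = Σ e^(−Eᵢ/kT) = e^(−0.35623) + e^(−1.6972) + e^(−2.8499) + e^(−3.0280) = 0.70031 + 0.18320 + 0.057850 + 0.048412 = 0.98977.
⟨E⟩ = Σ Eᵢ e^(−Eᵢ/kT) / Z = (14.0·0.70031 + 66.7·0.18320 + 112·0.057850 + 119·0.048412) / 0.98977 = 34.6 meV.

34.6 meV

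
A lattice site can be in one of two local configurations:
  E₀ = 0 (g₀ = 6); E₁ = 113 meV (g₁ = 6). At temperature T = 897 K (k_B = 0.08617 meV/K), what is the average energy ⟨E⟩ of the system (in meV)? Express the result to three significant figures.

k_BT = 0.08617 × 897 K = 77.294 meV.
Eᵢ/kT = 0, 1.4620.
Z = Σ gᵢe^(−Eᵢ/kT) = 6·e^(−0) + 6·e^(−1.4620) = 6.0000 + 1.3906 = 7.3906.
⟨E⟩ = Σ Eᵢ gᵢe^(−Eᵢ/kT) / Z = (0·6.0000 + 113·1.3906) / 7.3906 = 21.3 meV.

21.3 meV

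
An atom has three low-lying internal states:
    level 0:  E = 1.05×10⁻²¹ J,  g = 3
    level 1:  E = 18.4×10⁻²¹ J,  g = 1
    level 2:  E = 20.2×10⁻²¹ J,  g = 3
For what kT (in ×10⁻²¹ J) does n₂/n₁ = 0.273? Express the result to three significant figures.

n₂/n₁ = (g₂/g₁) exp[−(E₂−E₁)/kT] = 0.273.
⇒ (E₂−E₁)/kT = ln((3/1)/0.273) = ln(10.989) = 2.3969.
kT = 1.8 ×10⁻²¹ J / 2.3969 = 0.751 ×10⁻²¹ J.

0.751 ×10⁻²¹ J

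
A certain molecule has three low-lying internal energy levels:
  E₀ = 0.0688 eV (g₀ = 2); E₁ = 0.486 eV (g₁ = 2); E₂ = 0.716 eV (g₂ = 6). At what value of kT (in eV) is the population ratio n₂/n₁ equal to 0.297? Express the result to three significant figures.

n₂/n₁ = (g₂/g₁) exp[−(E₂−E₁)/kT] = 0.297.
⇒ (E₂−E₁)/kT = ln((6/2)/0.297) = ln(10.101) = 2.3126.
kT = 0.230 eV / 2.3126 = 0.0995 eV.

0.0995 eV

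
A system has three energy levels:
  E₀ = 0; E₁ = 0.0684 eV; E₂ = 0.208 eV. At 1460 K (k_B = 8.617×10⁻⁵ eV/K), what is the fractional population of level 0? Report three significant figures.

0.564

k_BT = 8.617×10⁻⁵ × 1460 K = 0.12581 eV.
Eᵢ/kT = 0, 0.54368, 1.6533.
Z = Σ e^(−Eᵢ/kT) = e^(−0) + e^(−0.54368) + e^(−1.6533) = 1.0000 + 0.58061 + 0.19142 = 1.7720.
P₀ = e^(−E₀/kT) / Z = 1.0000/1.7720 = 0.564.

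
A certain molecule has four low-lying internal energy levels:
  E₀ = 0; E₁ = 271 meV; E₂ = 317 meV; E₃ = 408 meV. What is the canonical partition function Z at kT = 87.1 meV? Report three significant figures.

Eᵢ/kT = 0, 3.1114, 3.6395, 4.6843.
Z = Σ e^(−Eᵢ/kT) = e^(−0) + e^(−3.1114) + e^(−3.6395) + e^(−4.6843) = 1.0000 + 0.044539 + 0.026265 + 0.0092392 = 1.0800.

Z = 1.08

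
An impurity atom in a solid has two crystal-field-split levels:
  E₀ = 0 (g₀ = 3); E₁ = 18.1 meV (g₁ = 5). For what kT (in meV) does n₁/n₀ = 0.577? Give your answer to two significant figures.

n₁/n₀ = (g₁/g₀) exp[−(E₁−E₀)/kT] = 0.577.
⇒ (E₁−E₀)/kT = ln((5/3)/0.577) = ln(2.889) = 1.061.
kT = 18.1 meV / 1.061 = 17 meV.

17 meV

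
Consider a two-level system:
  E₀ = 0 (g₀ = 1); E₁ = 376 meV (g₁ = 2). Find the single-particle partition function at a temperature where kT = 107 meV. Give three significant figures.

Z = 1.06

Eᵢ/kT = 0, 3.5140.
Z = Σ gᵢe^(−Eᵢ/kT) = 1·e^(−0) + 2·e^(−3.5140) = 1.0000 + 0.059555 = 1.0596.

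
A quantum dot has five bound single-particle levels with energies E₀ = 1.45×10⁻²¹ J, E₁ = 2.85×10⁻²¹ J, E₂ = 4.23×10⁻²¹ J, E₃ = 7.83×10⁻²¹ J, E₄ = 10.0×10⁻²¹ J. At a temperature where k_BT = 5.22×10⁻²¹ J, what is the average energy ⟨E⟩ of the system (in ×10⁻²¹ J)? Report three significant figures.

3.65 ×10⁻²¹ J

Eᵢ/kT = 0.27778, 0.54598, 0.81034, 1.5000, 1.9157.
Z = Σ e^(−Eᵢ/kT) = e^(−0.27778) + e^(−0.54598) + e^(−0.81034) + e^(−1.5000) + e^(−1.9157) = 0.75746 + 0.57927 + 0.44471 + 0.22313 + 0.14724 = 2.1518.
⟨E⟩ = Σ Eᵢ e^(−Eᵢ/kT) / Z = (1.45·0.75746 + 2.85·0.57927 + 4.23·0.44471 + 7.83·0.22313 + 10.0·0.14724) / 2.1518 = 3.65 ×10⁻²¹ J.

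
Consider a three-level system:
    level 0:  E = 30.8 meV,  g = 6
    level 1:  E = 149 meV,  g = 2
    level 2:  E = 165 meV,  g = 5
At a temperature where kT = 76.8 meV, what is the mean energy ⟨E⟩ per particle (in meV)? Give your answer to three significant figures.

53.8 meV

Eᵢ/kT = 0.40104, 1.9401, 2.1484.
Z = Σ gᵢe^(−Eᵢ/kT) = 6·e^(−0.40104) + 2·e^(−1.9401) + 5·e^(−2.1484) = 4.0177 + 0.28738 + 0.58335 = 4.8884.
⟨E⟩ = Σ Eᵢ gᵢe^(−Eᵢ/kT) / Z = (30.8·4.0177 + 149·0.28738 + 165·0.58335) / 4.8884 = 53.8 meV.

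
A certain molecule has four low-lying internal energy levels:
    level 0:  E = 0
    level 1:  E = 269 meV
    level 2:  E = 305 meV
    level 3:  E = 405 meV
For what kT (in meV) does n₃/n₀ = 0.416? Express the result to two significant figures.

460 meV

n₃/n₀ = exp[−(E₃−E₀)/kT] = 0.416.
⇒ (E₃−E₀)/kT = ln(1/0.416) = ln(2.404) = 0.8771.
kT = 405 meV / 0.8771 = 460 meV.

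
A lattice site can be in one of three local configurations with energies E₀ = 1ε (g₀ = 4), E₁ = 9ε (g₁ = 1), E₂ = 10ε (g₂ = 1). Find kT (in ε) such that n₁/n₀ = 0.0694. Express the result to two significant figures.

n₁/n₀ = (g₁/g₀) exp[−(E₁−E₀)/kT] = 0.0694.
⇒ (E₁−E₀)/kT = ln((1/4)/0.0694) = ln(3.602) = 1.281.
kT = 8ε / 1.281 = 6.2 ε.

6.2 ε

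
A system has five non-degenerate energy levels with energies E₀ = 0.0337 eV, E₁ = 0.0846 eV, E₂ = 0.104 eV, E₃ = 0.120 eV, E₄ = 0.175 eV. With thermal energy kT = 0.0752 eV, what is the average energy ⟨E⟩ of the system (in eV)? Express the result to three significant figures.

0.0769 eV

Eᵢ/kT = 0.44814, 1.1250, 1.3830, 1.5957, 2.3271.
Z = Σ e^(−Eᵢ/kT) = e^(−0.44814) + e^(−1.1250) + e^(−1.3830) + e^(−1.5957) + e^(−2.3271) = 0.63882 + 0.32465 + 0.25082 + 0.20277 + 0.097578 = 1.5146.
⟨E⟩ = Σ Eᵢ e^(−Eᵢ/kT) / Z = (0.0337·0.63882 + 0.0846·0.32465 + 0.104·0.25082 + 0.120·0.20277 + 0.175·0.097578) / 1.5146 = 0.0769 eV.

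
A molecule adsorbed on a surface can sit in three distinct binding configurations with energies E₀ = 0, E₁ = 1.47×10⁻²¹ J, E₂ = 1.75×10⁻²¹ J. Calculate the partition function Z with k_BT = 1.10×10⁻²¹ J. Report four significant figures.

Eᵢ/kT = 0, 1.33636, 1.59091.
Z = Σ e^(−Eᵢ/kT) = e^(−0) + e^(−1.33636) + e^(−1.59091) = 1.00000 + 0.262801 + 0.203740 = 1.46654.

Z = 1.467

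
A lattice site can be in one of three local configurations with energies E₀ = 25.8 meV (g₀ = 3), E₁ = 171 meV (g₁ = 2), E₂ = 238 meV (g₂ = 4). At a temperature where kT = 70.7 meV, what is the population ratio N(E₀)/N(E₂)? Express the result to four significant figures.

n₀/n₂ = (g₀/g₂) exp[−(E₀−E₂)/kT] = (3/4) × exp(−(-212.2 meV)/(70.7 meV)) = (3/4) × exp(3.00141) = 15.09.

15.09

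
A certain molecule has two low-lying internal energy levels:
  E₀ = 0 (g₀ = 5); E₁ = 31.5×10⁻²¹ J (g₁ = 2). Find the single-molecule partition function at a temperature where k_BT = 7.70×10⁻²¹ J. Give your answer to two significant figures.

Z = 5.0

Eᵢ/kT = 0, 4.091.
Z = Σ gᵢe^(−Eᵢ/kT) = 5·e^(−0) + 2·e^(−4.091) = 5.000 + 0.03345 = 5.033.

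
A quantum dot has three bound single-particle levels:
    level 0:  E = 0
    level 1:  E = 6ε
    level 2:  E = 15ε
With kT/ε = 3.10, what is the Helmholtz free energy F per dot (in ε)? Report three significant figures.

-0.439 ε

Eᵢ/kT = 0, 1.9355, 4.8387.
Z = Σ e^(−Eᵢ/kT) = e^(−0) + e^(−1.9355) + e^(−4.8387) = 1.0000 + 0.14435 + 0.0079173 = 1.1523.
F = −kT ln Z = −3.10 × ln(1.1523) = −3.10 × 0.14176 = -0.439 ε.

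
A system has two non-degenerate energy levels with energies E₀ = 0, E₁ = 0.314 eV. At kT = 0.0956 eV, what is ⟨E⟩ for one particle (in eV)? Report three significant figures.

0.0113 eV

Eᵢ/kT = 0, 3.2845.
Z = Σ e^(−Eᵢ/kT) = e^(−0) + e^(−3.2845) = 1.0000 + 0.037459 = 1.0375.
⟨E⟩ = Σ Eᵢ e^(−Eᵢ/kT) / Z = (0·1.0000 + 0.314·0.037459) / 1.0375 = 0.0113 eV.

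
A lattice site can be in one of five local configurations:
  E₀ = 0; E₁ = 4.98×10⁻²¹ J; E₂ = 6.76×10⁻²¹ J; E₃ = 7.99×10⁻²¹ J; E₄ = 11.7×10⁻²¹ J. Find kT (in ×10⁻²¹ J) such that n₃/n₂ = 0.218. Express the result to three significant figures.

n₃/n₂ = exp[−(E₃−E₂)/kT] = 0.218.
⇒ (E₃−E₂)/kT = ln(1/0.218) = ln(4.5872) = 1.5233.
kT = 1.23 ×10⁻²¹ J / 1.5233 = 0.807 ×10⁻²¹ J.

0.807 ×10⁻²¹ J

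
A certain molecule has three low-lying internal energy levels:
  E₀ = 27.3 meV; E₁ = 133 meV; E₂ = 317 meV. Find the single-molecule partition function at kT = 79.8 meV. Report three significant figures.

Z = 0.918

Eᵢ/kT = 0.34211, 1.6667, 3.9724.
Z = Σ e^(−Eᵢ/kT) = e^(−0.34211) + e^(−1.6667) + e^(−3.9724) = 0.71027 + 0.18887 + 0.018828 = 0.91797.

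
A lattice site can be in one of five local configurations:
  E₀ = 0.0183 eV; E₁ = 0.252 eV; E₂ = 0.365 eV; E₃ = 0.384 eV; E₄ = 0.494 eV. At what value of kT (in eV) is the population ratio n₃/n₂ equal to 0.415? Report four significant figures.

n₃/n₂ = exp[−(E₃−E₂)/kT] = 0.415.
⇒ (E₃−E₂)/kT = ln(1/0.415) = ln(2.40964) = 0.879477.
kT = 0.019 eV / 0.879477 = 0.02160 eV.

0.02160 eV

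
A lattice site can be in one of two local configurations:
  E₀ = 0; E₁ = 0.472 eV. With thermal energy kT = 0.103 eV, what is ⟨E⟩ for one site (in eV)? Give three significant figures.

Eᵢ/kT = 0, 4.5825.
Z = Σ e^(−Eᵢ/kT) = e^(−0) + e^(−4.5825) = 1.0000 + 0.010229 = 1.0102.
⟨E⟩ = Σ Eᵢ e^(−Eᵢ/kT) / Z = (0·1.0000 + 0.472·0.010229) / 1.0102 = 0.00478 eV.

0.00478 eV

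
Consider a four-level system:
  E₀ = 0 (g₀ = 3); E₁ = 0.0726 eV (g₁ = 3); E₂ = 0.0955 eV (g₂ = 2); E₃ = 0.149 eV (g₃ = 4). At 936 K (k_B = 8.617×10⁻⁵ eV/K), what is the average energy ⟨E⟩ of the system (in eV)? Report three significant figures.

k_BT = 8.617×10⁻⁵ × 936 K = 0.080655 eV.
Eᵢ/kT = 0, 0.90013, 1.1841, 1.8474.
Z = Σ gᵢe^(−Eᵢ/kT) = 3·e^(−0) + 3·e^(−0.90013) + 2·e^(−1.1841) + 4·e^(−1.8474) = 3.0000 + 1.2196 + 0.61204 + 0.63059 = 5.4622.
⟨E⟩ = Σ Eᵢ gᵢe^(−Eᵢ/kT) / Z = (0·3.0000 + 0.0726·1.2196 + 0.0955·0.61204 + 0.149·0.63059) / 5.4622 = 0.0441 eV.

0.0441 eV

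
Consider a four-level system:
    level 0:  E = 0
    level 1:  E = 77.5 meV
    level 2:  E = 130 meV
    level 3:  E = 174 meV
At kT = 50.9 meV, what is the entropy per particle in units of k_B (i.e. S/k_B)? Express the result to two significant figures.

Eᵢ/kT = 0, 1.523, 2.554, 3.418.
Z = Σ e^(−Eᵢ/kT) = e^(−0) + e^(−1.523) + e^(−2.554) + e^(−3.418) = 1.000 + 0.2181 + 0.07777 + 0.03278 = 1.329.
⟨E⟩ = Σ EᵢPᵢ = 24.62 meV.
S/k_B = ln Z + ⟨E⟩/kT = ln(1.329) + 24.62/50.9 = 0.2844 + 0.4837 = 0.77.

0.77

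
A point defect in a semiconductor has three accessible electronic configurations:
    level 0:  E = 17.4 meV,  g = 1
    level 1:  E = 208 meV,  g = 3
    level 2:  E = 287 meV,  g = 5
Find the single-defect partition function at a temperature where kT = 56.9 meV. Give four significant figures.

Eᵢ/kT = 0.305800, 3.65554, 5.04394.
Z = Σ gᵢe^(−Eᵢ/kT) = 1·e^(−0.305800) + 3·e^(−3.65554) + 5·e^(−5.04394) = 0.736534 + 0.0775426 + 0.0322415 = 0.846318.

Z = 0.8463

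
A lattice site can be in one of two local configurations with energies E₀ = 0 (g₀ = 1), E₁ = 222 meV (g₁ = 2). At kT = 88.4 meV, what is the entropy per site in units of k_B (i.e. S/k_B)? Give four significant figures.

0.5011

Eᵢ/kT = 0, 2.51131.
Z = Σ gᵢe^(−Eᵢ/kT) = 1·e^(−0) + 2·e^(−2.51131) = 1.00000 + 0.162324 = 1.16232.
⟨E⟩ = Σ EᵢPᵢ = 31.0034 meV.
S/k_B = ln Z + ⟨E⟩/kT = ln(1.16232) + 31.0034/88.4 = 0.150418 + 0.350717 = 0.5011.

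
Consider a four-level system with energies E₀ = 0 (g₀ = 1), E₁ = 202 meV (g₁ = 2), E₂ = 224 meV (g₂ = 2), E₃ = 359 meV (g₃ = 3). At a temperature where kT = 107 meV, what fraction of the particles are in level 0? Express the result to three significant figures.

Eᵢ/kT = 0, 1.8879, 2.0935, 3.3551.
Z = Σ gᵢe^(−Eᵢ/kT) = 1·e^(−0) + 2·e^(−1.8879) + 2·e^(−2.0935) + 3·e^(−3.3551) = 1.0000 + 0.30278 + 0.24651 + 0.10472 = 1.6540.
P₀ = g₀ e^(−E₀/kT) / Z = 1.0000/1.6540 = 0.605.

0.605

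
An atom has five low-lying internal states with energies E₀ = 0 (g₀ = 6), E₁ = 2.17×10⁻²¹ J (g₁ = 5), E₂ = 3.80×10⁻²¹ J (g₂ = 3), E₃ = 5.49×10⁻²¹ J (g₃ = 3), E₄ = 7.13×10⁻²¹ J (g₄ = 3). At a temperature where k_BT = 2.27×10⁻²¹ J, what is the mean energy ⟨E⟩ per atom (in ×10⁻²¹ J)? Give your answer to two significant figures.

Eᵢ/kT = 0, 0.9559, 1.674, 2.419, 3.141.
Z = Σ gᵢe^(−Eᵢ/kT) = 6·e^(−0) + 5·e^(−0.9559) + 3·e^(−1.674) + 3·e^(−2.419) + 3·e^(−3.141) = 6.000 + 1.922 + 0.5625 + 0.2670 + 0.1297 = 8.881.
⟨E⟩ = Σ Eᵢ gᵢe^(−Eᵢ/kT) / Z = (0·6.000 + 2.17·1.922 + 3.80·0.5625 + 5.49·0.2670 + 7.13·0.1297) / 8.881 = 0.98 ×10⁻²¹ J.

0.98 ×10⁻²¹ J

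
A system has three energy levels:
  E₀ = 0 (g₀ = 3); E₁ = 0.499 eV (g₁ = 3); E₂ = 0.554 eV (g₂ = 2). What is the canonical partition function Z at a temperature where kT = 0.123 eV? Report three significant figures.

Z = 3.07

Eᵢ/kT = 0, 4.0569, 4.5041.
Z = Σ gᵢe^(−Eᵢ/kT) = 3·e^(−0) + 3·e^(−4.0569) + 2·e^(−4.5041) = 3.0000 + 0.051908 + 0.022127 = 3.0740.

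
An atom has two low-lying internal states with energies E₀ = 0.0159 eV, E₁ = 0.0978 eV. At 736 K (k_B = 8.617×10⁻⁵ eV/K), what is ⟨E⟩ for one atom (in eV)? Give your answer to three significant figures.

k_BT = 8.617×10⁻⁵ × 736 K = 0.063421 eV.
Eᵢ/kT = 0.25071, 1.5421.
Z = Σ e^(−Eᵢ/kT) = e^(−0.25071) + e^(−1.5421) = 0.77825 + 0.21393 = 0.99218.
⟨E⟩ = Σ Eᵢ e^(−Eᵢ/kT) / Z = (0.0159·0.77825 + 0.0978·0.21393) / 0.99218 = 0.0336 eV.

0.0336 eV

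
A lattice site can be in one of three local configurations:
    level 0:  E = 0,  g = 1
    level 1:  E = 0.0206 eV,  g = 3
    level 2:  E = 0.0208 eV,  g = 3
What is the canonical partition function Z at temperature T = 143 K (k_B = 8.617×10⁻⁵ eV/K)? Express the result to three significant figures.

Z = 2.12

k_BT = 8.617×10⁻⁵ × 143 K = 0.012322 eV.
Eᵢ/kT = 0, 1.6718, 1.6880.
Z = Σ gᵢe^(−Eᵢ/kT) = 1·e^(−0) + 3·e^(−1.6718) + 3·e^(−1.6880) = 1.0000 + 0.56373 + 0.55467 = 2.1184.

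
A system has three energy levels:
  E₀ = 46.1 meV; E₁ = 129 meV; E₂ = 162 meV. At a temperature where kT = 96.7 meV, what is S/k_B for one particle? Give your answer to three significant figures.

0.966

Eᵢ/kT = 0.47673, 1.3340, 1.6753.
Z = Σ e^(−Eᵢ/kT) = e^(−0.47673) + e^(−1.3340) + e^(−1.6753) = 0.62081 + 0.26342 + 0.18725 = 1.0715.
⟨E⟩ = Σ EᵢPᵢ = 86.734 meV.
S/k_B = ln Z + ⟨E⟩/kT = ln(1.0715) + 86.734/96.7 = 0.069060 + 0.89694 = 0.966.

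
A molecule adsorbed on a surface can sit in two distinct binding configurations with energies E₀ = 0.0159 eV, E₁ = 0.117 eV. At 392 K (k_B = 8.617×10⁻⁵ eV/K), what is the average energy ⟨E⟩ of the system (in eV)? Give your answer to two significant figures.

k_BT = 8.617×10⁻⁵ × 392 K = 0.03378 eV.
Eᵢ/kT = 0.4707, 3.464.
Z = Σ e^(−Eᵢ/kT) = e^(−0.4707) + e^(−3.464) = 0.6246 + 0.03130 = 0.6559.
⟨E⟩ = Σ Eᵢ e^(−Eᵢ/kT) / Z = (0.0159·0.6246 + 0.117·0.03130) / 0.6559 = 0.021 eV.

0.021 eV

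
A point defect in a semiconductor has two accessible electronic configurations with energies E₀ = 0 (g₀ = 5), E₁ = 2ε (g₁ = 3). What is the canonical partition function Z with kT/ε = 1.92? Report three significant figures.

Z = 6.06

Eᵢ/kT = 0, 1.0417.
Z = Σ gᵢe^(−Eᵢ/kT) = 5·e^(−0) + 3·e^(−1.0417) = 5.0000 + 1.0586 = 6.0586.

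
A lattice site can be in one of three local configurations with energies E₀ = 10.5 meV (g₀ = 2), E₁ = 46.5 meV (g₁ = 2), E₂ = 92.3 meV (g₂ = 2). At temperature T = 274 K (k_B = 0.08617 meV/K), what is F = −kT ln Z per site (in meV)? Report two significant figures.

k_BT = 0.08617 × 274 K = 23.61 meV.
Eᵢ/kT = 0.4447, 1.970, 3.909.
Z = Σ gᵢe^(−Eᵢ/kT) = 2·e^(−0.4447) + 2·e^(−1.970) + 2·e^(−3.909) = 1.282 + 0.2789 + 0.04012 = 1.601.
F = −kT ln Z = −23.61 × ln(1.601) = −23.61 × 0.4706 = -11 meV.

-11 meV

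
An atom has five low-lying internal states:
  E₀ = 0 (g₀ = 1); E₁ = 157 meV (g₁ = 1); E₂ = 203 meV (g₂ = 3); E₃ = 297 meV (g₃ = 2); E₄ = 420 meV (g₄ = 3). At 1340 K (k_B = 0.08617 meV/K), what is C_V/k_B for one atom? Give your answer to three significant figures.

k_BT = 0.08617 × 1340 K = 115.47 meV.
Eᵢ/kT = 0, 1.3597, 1.7580, 2.5721, 3.6373.
Z = Σ gᵢe^(−Eᵢ/kT) = 1·e^(−0) + 1·e^(−1.3597) + 3·e^(−1.7580) + 2·e^(−2.5721) + 3·e^(−3.6373) = 1.0000 + 0.25674 + 0.51717 + 0.15275 + 0.078970 = 2.0056.
⟨E⟩ = 111.60 meV, ⟨E²⟩ = 27445 meV².
C_V/k_B = (⟨E²⟩ − ⟨E⟩²)/(kT)² = (27445 − 12455)/13333 = 1.12.

1.12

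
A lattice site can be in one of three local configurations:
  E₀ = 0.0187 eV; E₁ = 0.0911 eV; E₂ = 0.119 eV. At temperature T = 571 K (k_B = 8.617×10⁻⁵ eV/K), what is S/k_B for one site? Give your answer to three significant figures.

k_BT = 8.617×10⁻⁵ × 571 K = 0.049203 eV.
Eᵢ/kT = 0.38006, 1.8515, 2.4186.
Z = Σ e^(−Eᵢ/kT) = e^(−0.38006) + e^(−1.8515) + e^(−2.4186) = 0.68382 + 0.15700 + 0.089046 = 0.92987.
⟨E⟩ = Σ EᵢPᵢ = 0.040529 eV.
S/k_B = ln Z + ⟨E⟩/kT = ln(0.92987) + 0.040529/0.049203 = -0.072710 + 0.82371 = 0.751.

0.751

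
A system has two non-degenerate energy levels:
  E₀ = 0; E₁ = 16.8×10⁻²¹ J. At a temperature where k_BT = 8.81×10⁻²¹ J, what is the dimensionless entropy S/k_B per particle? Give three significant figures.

Eᵢ/kT = 0, 1.9069.
Z = Σ e^(−Eᵢ/kT) = e^(−0) + e^(−1.9069) = 1.0000 + 0.14854 = 1.1485.
⟨E⟩ = Σ EᵢPᵢ = 2.1728 ×10⁻²¹ J.
S/k_B = ln Z + ⟨E⟩/kT = ln(1.1485) + 2.1728/8.81 = 0.13846 + 0.24663 = 0.385.

0.385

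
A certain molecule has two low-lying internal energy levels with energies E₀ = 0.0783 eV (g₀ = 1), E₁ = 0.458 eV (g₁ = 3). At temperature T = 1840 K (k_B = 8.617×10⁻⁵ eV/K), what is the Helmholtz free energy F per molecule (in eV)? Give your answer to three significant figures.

0.0400 eV

k_BT = 8.617×10⁻⁵ × 1840 K = 0.15855 eV.
Eᵢ/kT = 0.49385, 2.8887.
Z = Σ gᵢe^(−Eᵢ/kT) = 1·e^(−0.49385) + 3·e^(−2.8887) = 0.61027 + 0.16695 = 0.77722.
F = −kT ln Z = −0.15855 × ln(0.77722) = −0.15855 × -0.25203 = 0.0400 eV.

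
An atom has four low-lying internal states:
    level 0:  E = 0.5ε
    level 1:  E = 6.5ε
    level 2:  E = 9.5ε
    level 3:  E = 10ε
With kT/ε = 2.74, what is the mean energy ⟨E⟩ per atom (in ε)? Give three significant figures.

1.61 ε

Eᵢ/kT = 0.18248, 2.3723, 3.4672, 3.6496.
Z = Σ e^(−Eᵢ/kT) = e^(−0.18248) + e^(−2.3723) + e^(−3.4672) + e^(−3.6496) = 0.83320 + 0.093266 + 0.031204 + 0.026002 = 0.98367.
⟨E⟩ = Σ Eᵢ e^(−Eᵢ/kT) / Z = (0.5·0.83320 + 6.5·0.093266 + 9.5·0.031204 + 10·0.026002) / 0.98367 = 1.61 ε.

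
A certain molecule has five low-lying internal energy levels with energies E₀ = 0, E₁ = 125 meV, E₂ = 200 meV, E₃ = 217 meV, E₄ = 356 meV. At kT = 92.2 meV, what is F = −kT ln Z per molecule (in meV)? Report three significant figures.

Eᵢ/kT = 0, 1.3557, 2.1692, 2.3536, 3.8612.
Z = Σ e^(−Eᵢ/kT) = e^(−0) + e^(−1.3557) + e^(−2.1692) + e^(−2.3536) + e^(−3.8612) = 1.0000 + 0.25777 + 0.11427 + 0.095026 + 0.021043 = 1.4881.
F = −kT ln Z = −92.2 × ln(1.4881) = −92.2 × 0.39750 = -36.6 meV.

-36.6 meV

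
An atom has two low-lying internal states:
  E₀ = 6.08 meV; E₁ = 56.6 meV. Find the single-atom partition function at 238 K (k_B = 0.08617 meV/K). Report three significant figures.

k_BT = 0.08617 × 238 K = 20.508 meV.
Eᵢ/kT = 0.29647, 2.7599.
Z = Σ e^(−Eᵢ/kT) = e^(−0.29647) + e^(−2.7599) = 0.74344 + 0.063298 = 0.80674.

Z = 0.807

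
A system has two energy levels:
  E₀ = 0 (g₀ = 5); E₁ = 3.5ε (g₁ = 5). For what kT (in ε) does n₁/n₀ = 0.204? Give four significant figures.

2.202 ε

n₁/n₀ = (g₁/g₀) exp[−(E₁−E₀)/kT] = 0.204.
⇒ (E₁−E₀)/kT = ln((5/5)/0.204) = ln(4.90196) = 1.58964.
kT = 3.5ε / 1.58964 = 2.202 ε.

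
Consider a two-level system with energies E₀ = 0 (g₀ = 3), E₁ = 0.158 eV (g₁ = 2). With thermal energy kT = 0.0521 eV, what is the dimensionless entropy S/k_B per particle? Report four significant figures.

1.225

Eᵢ/kT = 0, 3.03263.
Z = Σ gᵢe^(−Eᵢ/kT) = 3·e^(−0) + 2·e^(−3.03263) = 3.00000 + 0.0963775 = 3.09638.
⟨E⟩ = Σ EᵢPᵢ = 0.00491789 eV.
S/k_B = ln Z + ⟨E⟩/kT = ln(3.09638) + 0.00491789/0.0521 = 1.13023 + 0.0943933 = 1.225.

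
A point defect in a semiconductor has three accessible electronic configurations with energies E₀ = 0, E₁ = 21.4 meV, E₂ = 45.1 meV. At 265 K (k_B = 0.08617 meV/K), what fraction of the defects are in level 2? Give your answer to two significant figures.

k_BT = 0.08617 × 265 K = 22.84 meV.
Eᵢ/kT = 0, 0.9370, 1.975.
Z = Σ e^(−Eᵢ/kT) = e^(−0) + e^(−0.9370) + e^(−1.975) = 1.000 + 0.3918 + 0.1388 = 1.531.
P₂ = e^(−E₂/kT) / Z = 0.1388/1.531 = 0.091.

0.091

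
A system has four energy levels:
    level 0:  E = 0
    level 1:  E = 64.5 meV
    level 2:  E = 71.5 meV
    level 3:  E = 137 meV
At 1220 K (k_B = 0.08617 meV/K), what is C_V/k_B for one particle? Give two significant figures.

0.19

k_BT = 0.08617 × 1220 K = 105.1 meV.
Eᵢ/kT = 0, 0.6137, 0.6803, 1.304.
Z = Σ e^(−Eᵢ/kT) = e^(−0) + e^(−0.6137) + e^(−0.6803) + e^(−1.304) = 1.000 + 0.5413 + 0.5065 + 0.2714 = 2.319.
⟨E⟩ = 46.71 meV, ⟨E²⟩ = 4284 meV².
C_V/k_B = (⟨E²⟩ − ⟨E⟩²)/(kT)² = (4284 − 2182)/11050 = 0.19.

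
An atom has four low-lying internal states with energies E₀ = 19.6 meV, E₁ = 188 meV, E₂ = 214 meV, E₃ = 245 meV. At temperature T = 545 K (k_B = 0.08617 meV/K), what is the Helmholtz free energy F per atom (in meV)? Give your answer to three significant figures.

k_BT = 0.08617 × 545 K = 46.963 meV.
Eᵢ/kT = 0.41735, 4.0032, 4.5568, 5.2169.
Z = Σ e^(−Eᵢ/kT) = e^(−0.41735) + e^(−4.0032) + e^(−4.5568) + e^(−5.2169) = 0.65879 + 0.018257 + 0.010496 + 0.0054241 = 0.69297.
F = −kT ln Z = −46.963 × ln(0.69297) = −46.963 × -0.36677 = 17.2 meV.

17.2 meV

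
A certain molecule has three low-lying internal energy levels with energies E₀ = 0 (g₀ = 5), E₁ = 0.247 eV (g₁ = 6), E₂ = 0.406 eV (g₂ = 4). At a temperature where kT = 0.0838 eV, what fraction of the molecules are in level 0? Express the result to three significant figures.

Eᵢ/kT = 0, 2.9475, 4.8449.
Z = Σ gᵢe^(−Eᵢ/kT) = 5·e^(−0) + 6·e^(−2.9475) + 4·e^(−4.8449) = 5.0000 + 0.31482 + 0.031474 = 5.3463.
P₀ = g₀ e^(−E₀/kT) / Z = 5.0000/5.3463 = 0.935.

0.935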